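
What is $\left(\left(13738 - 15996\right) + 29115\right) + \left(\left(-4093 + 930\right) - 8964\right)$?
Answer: $14730$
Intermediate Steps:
$\left(\left(13738 - 15996\right) + 29115\right) + \left(\left(-4093 + 930\right) - 8964\right) = \left(\left(13738 - 15996\right) + 29115\right) - 12127 = \left(-2258 + 29115\right) - 12127 = 26857 - 12127 = 14730$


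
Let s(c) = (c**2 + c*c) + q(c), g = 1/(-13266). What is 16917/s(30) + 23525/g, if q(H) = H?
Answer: -190370410861/610 ≈ -3.1208e+8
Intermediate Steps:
g = -1/13266 ≈ -7.5381e-5
s(c) = c + 2*c**2 (s(c) = (c**2 + c*c) + c = (c**2 + c**2) + c = 2*c**2 + c = c + 2*c**2)
16917/s(30) + 23525/g = 16917/((30*(1 + 2*30))) + 23525/(-1/13266) = 16917/((30*(1 + 60))) + 23525*(-13266) = 16917/((30*61)) - 312082650 = 16917/1830 - 312082650 = 16917*(1/1830) - 312082650 = 5639/610 - 312082650 = -190370410861/610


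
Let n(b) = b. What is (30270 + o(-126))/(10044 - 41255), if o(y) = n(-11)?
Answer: -30259/31211 ≈ -0.96950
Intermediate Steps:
o(y) = -11
(30270 + o(-126))/(10044 - 41255) = (30270 - 11)/(10044 - 41255) = 30259/(-31211) = 30259*(-1/31211) = -30259/31211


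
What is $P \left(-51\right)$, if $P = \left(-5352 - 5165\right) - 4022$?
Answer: $741489$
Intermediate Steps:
$P = -14539$ ($P = -10517 - 4022 = -14539$)
$P \left(-51\right) = \left(-14539\right) \left(-51\right) = 741489$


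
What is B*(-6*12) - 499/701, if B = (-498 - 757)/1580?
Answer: 3127697/55379 ≈ 56.478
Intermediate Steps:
B = -251/316 (B = -1255*1/1580 = -251/316 ≈ -0.79430)
B*(-6*12) - 499/701 = -(-753)*12/158 - 499/701 = -251/316*(-72) - 499*1/701 = 4518/79 - 499/701 = 3127697/55379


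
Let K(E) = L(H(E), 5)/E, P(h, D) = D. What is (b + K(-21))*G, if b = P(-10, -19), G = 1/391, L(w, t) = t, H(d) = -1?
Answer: -404/8211 ≈ -0.049202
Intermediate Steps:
K(E) = 5/E
G = 1/391 ≈ 0.0025575
b = -19
(b + K(-21))*G = (-19 + 5/(-21))*(1/391) = (-19 + 5*(-1/21))*(1/391) = (-19 - 5/21)*(1/391) = -404/21*1/391 = -404/8211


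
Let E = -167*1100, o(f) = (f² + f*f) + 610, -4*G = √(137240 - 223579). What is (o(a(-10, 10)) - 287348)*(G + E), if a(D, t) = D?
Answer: 52637030600 + 143269*I*√86339/2 ≈ 5.2637e+10 + 2.1049e+7*I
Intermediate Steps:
G = -I*√86339/4 (G = -√(137240 - 223579)/4 = -I*√86339/4 ≈ -73.459*I)
o(f) = 610 + 2*f² (o(f) = (f² + f²) + 610 = 2*f² + 610 = 610 + 2*f²)
E = -183700
(o(a(-10, 10)) - 287348)*(G + E) = ((610 + 2*(-10)²) - 287348)*(-I*√86339/4 - 183700) = ((610 + 2*100) - 287348)*(-183700 - I*√86339/4) = ((610 + 200) - 287348)*(-183700 - I*√86339/4) = (810 - 287348)*(-183700 - I*√86339/4) = -286538*(-183700 - I*√86339/4) = 52637030600 + 143269*I*√86339/2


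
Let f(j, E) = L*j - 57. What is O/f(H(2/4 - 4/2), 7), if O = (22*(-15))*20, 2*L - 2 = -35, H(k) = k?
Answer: 8800/43 ≈ 204.65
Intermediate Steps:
L = -33/2 (L = 1 + (½)*(-35) = 1 - 35/2 = -33/2 ≈ -16.500)
O = -6600 (O = -330*20 = -6600)
f(j, E) = -57 - 33*j/2 (f(j, E) = -33*j/2 - 57 = -57 - 33*j/2)
O/f(H(2/4 - 4/2), 7) = -6600/(-57 - 33*(2/4 - 4/2)/2) = -6600/(-57 - 33*(2*(¼) - 4*½)/2) = -6600/(-57 - 33*(½ - 2)/2) = -6600/(-57 - 33/2*(-3/2)) = -6600/(-57 + 99/4) = -6600/(-129/4) = -6600*(-4/129) = 8800/43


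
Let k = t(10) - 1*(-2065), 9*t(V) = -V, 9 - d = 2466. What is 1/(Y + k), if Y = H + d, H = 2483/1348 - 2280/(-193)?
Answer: -2341476/888486301 ≈ -0.0026354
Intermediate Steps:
d = -2457 (d = 9 - 1*2466 = 9 - 2466 = -2457)
t(V) = -V/9 (t(V) = (-V)/9 = -V/9)
H = 3552659/260164 (H = 2483*(1/1348) - 2280*(-1/193) = 2483/1348 + 2280/193 = 3552659/260164 ≈ 13.655)
Y = -635670289/260164 (Y = 3552659/260164 - 2457 = -635670289/260164 ≈ -2443.3)
k = 18575/9 (k = -1/9*10 - 1*(-2065) = -10/9 + 2065 = 18575/9 ≈ 2063.9)
1/(Y + k) = 1/(-635670289/260164 + 18575/9) = 1/(-888486301/2341476) = -2341476/888486301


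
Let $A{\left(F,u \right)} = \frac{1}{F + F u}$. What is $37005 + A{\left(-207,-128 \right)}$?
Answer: $\frac{972824446}{26289} \approx 37005.0$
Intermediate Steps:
$37005 + A{\left(-207,-128 \right)} = 37005 + \frac{1}{\left(-207\right) \left(1 - 128\right)} = 37005 - \frac{1}{207 \left(-127\right)} = 37005 - - \frac{1}{26289} = 37005 + \frac{1}{26289} = \frac{972824446}{26289}$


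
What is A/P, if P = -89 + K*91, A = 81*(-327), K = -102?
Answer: 26487/9371 ≈ 2.8265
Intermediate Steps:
A = -26487
P = -9371 (P = -89 - 102*91 = -89 - 9282 = -9371)
A/P = -26487/(-9371) = -26487*(-1/9371) = 26487/9371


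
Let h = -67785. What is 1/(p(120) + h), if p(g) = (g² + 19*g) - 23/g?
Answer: -120/6132623 ≈ -1.9567e-5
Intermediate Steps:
p(g) = g² - 23/g + 19*g
1/(p(120) + h) = 1/((-23 + 120²*(19 + 120))/120 - 67785) = 1/((-23 + 14400*139)/120 - 67785) = 1/((-23 + 2001600)/120 - 67785) = 1/((1/120)*2001577 - 67785) = 1/(2001577/120 - 67785) = 1/(-6132623/120) = -120/6132623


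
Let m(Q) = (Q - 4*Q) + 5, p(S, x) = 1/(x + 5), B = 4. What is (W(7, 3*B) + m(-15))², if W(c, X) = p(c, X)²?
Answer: 208831401/83521 ≈ 2500.3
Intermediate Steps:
p(S, x) = 1/(5 + x)
W(c, X) = (5 + X)⁻² (W(c, X) = (1/(5 + X))² = (5 + X)⁻²)
m(Q) = 5 - 3*Q (m(Q) = -3*Q + 5 = 5 - 3*Q)
(W(7, 3*B) + m(-15))² = ((5 + 3*4)⁻² + (5 - 3*(-15)))² = ((5 + 12)⁻² + (5 + 45))² = (17⁻² + 50)² = (1/289 + 50)² = (14451/289)² = 208831401/83521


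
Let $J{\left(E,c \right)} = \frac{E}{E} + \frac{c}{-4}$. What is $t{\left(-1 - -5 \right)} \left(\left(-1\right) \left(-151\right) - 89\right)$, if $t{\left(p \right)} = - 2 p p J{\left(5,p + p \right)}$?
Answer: $1984$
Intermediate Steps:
$J{\left(E,c \right)} = 1 - \frac{c}{4}$ ($J{\left(E,c \right)} = 1 + c \left(- \frac{1}{4}\right) = 1 - \frac{c}{4}$)
$t{\left(p \right)} = - 2 p^{2} \left(1 - \frac{p}{2}\right)$ ($t{\left(p \right)} = - 2 p p \left(1 - \frac{p + p}{4}\right) = - 2 p^{2} \left(1 - \frac{2 p}{4}\right) = - 2 p^{2} \left(1 - \frac{p}{2}\right)$)
$t{\left(-1 - -5 \right)} \left(\left(-1\right) \left(-151\right) - 89\right) = \left(-1 - -5\right)^{2} \left(-2 - -4\right) \left(\left(-1\right) \left(-151\right) - 89\right) = \left(-1 + 5\right)^{2} \left(-2 + \left(-1 + 5\right)\right) \left(151 - 89\right) = 4^{2} \left(-2 + 4\right) 62 = 16 \cdot 2 \cdot 62 = 32 \cdot 62 = 1984$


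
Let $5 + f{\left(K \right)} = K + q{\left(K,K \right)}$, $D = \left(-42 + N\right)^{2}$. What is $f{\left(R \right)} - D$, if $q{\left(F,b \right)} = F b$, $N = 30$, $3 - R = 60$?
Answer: $3043$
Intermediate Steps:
$R = -57$ ($R = 3 - 60 = -57$)
$D = 144$ ($D = \left(-42 + 30\right)^{2} = \left(-12\right)^{2} = 144$)
$f{\left(K \right)} = -5 + K + K^{2}$ ($f{\left(K \right)} = -5 + \left(K + K K\right) = -5 + \left(K + K^{2}\right) = -5 + K + K^{2}$)
$f{\left(R \right)} - D = \left(-5 - 57 + \left(-57\right)^{2}\right) - 144 = \left(-5 - 57 + 3249\right) - 144 = 3187 - 144 = 3043$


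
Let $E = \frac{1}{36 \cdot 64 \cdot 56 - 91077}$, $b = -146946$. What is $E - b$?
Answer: $\frac{5576159863}{37947} \approx 1.4695 \cdot 10^{5}$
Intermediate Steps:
$E = \frac{1}{37947}$ ($E = \frac{1}{2304 \cdot 56 - 91077} = \frac{1}{129024 - 91077} = \frac{1}{37947} \approx 2.6353 \cdot 10^{-5}$)
$E - b = \frac{1}{37947} - -146946 = \frac{1}{37947} + 146946 = \frac{5576159863}{37947}$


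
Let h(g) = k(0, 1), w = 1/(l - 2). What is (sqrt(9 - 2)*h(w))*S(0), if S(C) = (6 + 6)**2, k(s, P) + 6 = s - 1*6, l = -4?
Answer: -1728*sqrt(7) ≈ -4571.9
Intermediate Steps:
w = -1/6 (w = 1/(-4 - 2) = 1/(-6) = -1/6 ≈ -0.16667)
k(s, P) = -12 + s (k(s, P) = -6 + (s - 1*6) = -6 + (s - 6) = -6 + (-6 + s) = -12 + s)
h(g) = -12 (h(g) = -12 + 0 = -12)
S(C) = 144 (S(C) = 12**2 = 144)
(sqrt(9 - 2)*h(w))*S(0) = (sqrt(9 - 2)*(-12))*144 = (sqrt(7)*(-12))*144 = -12*sqrt(7)*144 = -1728*sqrt(7)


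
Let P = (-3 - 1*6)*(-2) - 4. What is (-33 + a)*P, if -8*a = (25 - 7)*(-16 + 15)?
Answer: -861/2 ≈ -430.50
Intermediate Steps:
a = 9/4 (a = -(25 - 7)*(-16 + 15)/8 = -9*(-1)/4 = -1/8*(-18) = 9/4 ≈ 2.2500)
P = 14 (P = (-3 - 6)*(-2) - 4 = -9*(-2) - 4 = 18 - 4 = 14)
(-33 + a)*P = (-33 + 9/4)*14 = -123/4*14 = -861/2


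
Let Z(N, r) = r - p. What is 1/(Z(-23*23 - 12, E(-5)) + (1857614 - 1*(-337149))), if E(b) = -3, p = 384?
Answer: 1/2194376 ≈ 4.5571e-7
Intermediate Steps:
Z(N, r) = -384 + r (Z(N, r) = r - 1*384 = r - 384 = -384 + r)
1/(Z(-23*23 - 12, E(-5)) + (1857614 - 1*(-337149))) = 1/((-384 - 3) + (1857614 - 1*(-337149))) = 1/(-387 + (1857614 + 337149)) = 1/(-387 + 2194763) = 1/2194376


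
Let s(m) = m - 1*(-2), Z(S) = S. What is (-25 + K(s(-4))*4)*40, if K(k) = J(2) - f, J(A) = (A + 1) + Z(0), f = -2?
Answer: -200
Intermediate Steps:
s(m) = 2 + m (s(m) = m + 2 = 2 + m)
J(A) = 1 + A (J(A) = (A + 1) + 0 = (1 + A) + 0 = 1 + A)
K(k) = 5 (K(k) = (1 + 2) - 1*(-2) = 3 + 2 = 5)
(-25 + K(s(-4))*4)*40 = (-25 + 5*4)*40 = (-25 + 20)*40 = -5*40 = -200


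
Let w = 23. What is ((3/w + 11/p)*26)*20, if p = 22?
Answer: 7540/23 ≈ 327.83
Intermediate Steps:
((3/w + 11/p)*26)*20 = ((3/23 + 11/22)*26)*20 = ((3*(1/23) + 11*(1/22))*26)*20 = ((3/23 + 1/2)*26)*20 = ((29/46)*26)*20 = (377/23)*20 = 7540/23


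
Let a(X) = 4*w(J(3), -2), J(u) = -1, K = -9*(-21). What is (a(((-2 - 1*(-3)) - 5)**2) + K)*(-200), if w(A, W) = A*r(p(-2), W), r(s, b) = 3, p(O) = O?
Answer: -35400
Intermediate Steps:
K = 189
w(A, W) = 3*A (w(A, W) = A*3 = 3*A)
a(X) = -12 (a(X) = 4*(3*(-1)) = 4*(-3) = -12)
(a(((-2 - 1*(-3)) - 5)**2) + K)*(-200) = (-12 + 189)*(-200) = 177*(-200) = -35400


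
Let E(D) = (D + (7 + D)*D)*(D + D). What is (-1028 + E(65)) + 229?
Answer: 616051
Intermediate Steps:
E(D) = 2*D*(D + D*(7 + D)) (E(D) = (D + D*(7 + D))*(2*D) = 2*D*(D + D*(7 + D)))
(-1028 + E(65)) + 229 = (-1028 + 2*65²*(8 + 65)) + 229 = (-1028 + 2*4225*73) + 229 = (-1028 + 616850) + 229 = 615822 + 229 = 616051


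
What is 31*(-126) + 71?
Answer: -3835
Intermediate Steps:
31*(-126) + 71 = -3906 + 71 = -3835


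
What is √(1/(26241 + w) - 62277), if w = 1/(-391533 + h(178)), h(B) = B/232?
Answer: 2*I*√22114619679689871268852631654/1191806888983 ≈ 249.55*I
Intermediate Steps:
h(B) = B/232 (h(B) = B*(1/232) = B/232)
w = -116/45417739 (w = 1/(-391533 + (1/232)*178) = 1/(-391533 + 89/116) = 1/(-45417739/116) = -116/45417739 ≈ -2.5541e-6)
√(1/(26241 + w) - 62277) = √(1/(26241 - 116/45417739) - 62277) = √(1/(1191806888983/45417739) - 62277) = √(45417739/1191806888983 - 62277) = √(-74222157579776552/1191806888983) = 2*I*√22114619679689871268852631654/1191806888983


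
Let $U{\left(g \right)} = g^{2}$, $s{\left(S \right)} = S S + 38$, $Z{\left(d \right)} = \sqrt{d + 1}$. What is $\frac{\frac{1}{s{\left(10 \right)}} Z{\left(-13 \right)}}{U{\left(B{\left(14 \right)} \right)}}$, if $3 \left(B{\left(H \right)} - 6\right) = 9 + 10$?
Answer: $\frac{3 i \sqrt{3}}{31487} \approx 0.00016503 i$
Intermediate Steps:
$B{\left(H \right)} = \frac{37}{3}$ ($B{\left(H \right)} = 6 + \frac{9 + 10}{3} = 6 + \frac{1}{3} \cdot 19 = 6 + \frac{19}{3} = \frac{37}{3}$)
$Z{\left(d \right)} = \sqrt{1 + d}$
$s{\left(S \right)} = 38 + S^{2}$ ($s{\left(S \right)} = S^{2} + 38 = 38 + S^{2}$)
$\frac{\frac{1}{s{\left(10 \right)}} Z{\left(-13 \right)}}{U{\left(B{\left(14 \right)} \right)}} = \frac{\frac{1}{38 + 10^{2}} \sqrt{1 - 13}}{\left(\frac{37}{3}\right)^{2}} = \frac{\frac{1}{38 + 100} \sqrt{-12}}{\frac{1369}{9}} = \frac{2 i \sqrt{3}}{138} \cdot \frac{9}{1369} = \frac{i \sqrt{3}}{69} \cdot \frac{9}{1369} = \frac{3 i \sqrt{3}}{31487}$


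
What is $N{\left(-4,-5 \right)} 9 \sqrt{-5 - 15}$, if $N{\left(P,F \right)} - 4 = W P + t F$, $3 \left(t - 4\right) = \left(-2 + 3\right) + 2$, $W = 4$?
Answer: $- 666 i \sqrt{5} \approx - 1489.2 i$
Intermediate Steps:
$t = 5$ ($t = 4 + \frac{\left(-2 + 3\right) + 2}{3} = 4 + \frac{1 + 2}{3} = 4 + \frac{1}{3} \cdot 3 = 4 + 1 = 5$)
$N{\left(P,F \right)} = 4 + 4 P + 5 F$ ($N{\left(P,F \right)} = 4 + \left(4 P + 5 F\right) = 4 + 4 P + 5 F$)
$N{\left(-4,-5 \right)} 9 \sqrt{-5 - 15} = \left(4 + 4 \left(-4\right) + 5 \left(-5\right)\right) 9 \sqrt{-5 - 15} = \left(4 - 16 - 25\right) 9 \sqrt{-20} = \left(-37\right) 9 \cdot 2 i \sqrt{5} = - 333 \cdot 2 i \sqrt{5} = - 666 i \sqrt{5}$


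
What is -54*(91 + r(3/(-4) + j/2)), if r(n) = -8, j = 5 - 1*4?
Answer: -4482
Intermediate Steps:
j = 1 (j = 5 - 4 = 1)
-54*(91 + r(3/(-4) + j/2)) = -54*(91 - 8) = -54*83 = -4482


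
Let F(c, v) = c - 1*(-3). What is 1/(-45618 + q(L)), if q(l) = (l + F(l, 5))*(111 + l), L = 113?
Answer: 1/5678 ≈ 0.00017612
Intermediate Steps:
F(c, v) = 3 + c (F(c, v) = c + 3 = 3 + c)
q(l) = (3 + 2*l)*(111 + l) (q(l) = (l + (3 + l))*(111 + l) = (3 + 2*l)*(111 + l))
1/(-45618 + q(L)) = 1/(-45618 + (333 + 2*113² + 225*113)) = 1/(-45618 + (333 + 2*12769 + 25425)) = 1/(-45618 + (333 + 25538 + 25425)) = 1/(-45618 + 51296) = 1/5678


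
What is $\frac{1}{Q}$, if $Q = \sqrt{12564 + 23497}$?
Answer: $\frac{\sqrt{36061}}{36061} \approx 0.005266$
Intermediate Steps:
$Q = \sqrt{36061} \approx 189.9$
$\frac{1}{Q} = \frac{1}{\sqrt{36061}} = \frac{\sqrt{36061}}{36061}$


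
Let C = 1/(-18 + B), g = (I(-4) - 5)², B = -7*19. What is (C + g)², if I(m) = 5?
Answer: 1/22801 ≈ 4.3858e-5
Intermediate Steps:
B = -133
g = 0 (g = (5 - 5)² = 0² = 0)
C = -1/151 (C = 1/(-18 - 133) = 1/(-151) = -1/151 ≈ -0.0066225)
(C + g)² = (-1/151 + 0)² = (-1/151)² = 1/22801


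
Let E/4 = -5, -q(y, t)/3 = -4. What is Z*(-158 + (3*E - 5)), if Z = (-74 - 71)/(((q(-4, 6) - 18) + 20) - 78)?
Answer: -32335/64 ≈ -505.23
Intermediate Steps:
q(y, t) = 12 (q(y, t) = -3*(-4) = 12)
E = -20 (E = 4*(-5) = -20)
Z = 145/64 (Z = (-74 - 71)/(((12 - 18) + 20) - 78) = -145/((-6 + 20) - 78) = -145/(14 - 78) = -145/(-64) = -145*(-1/64) = 145/64 ≈ 2.2656)
Z*(-158 + (3*E - 5)) = 145*(-158 + (3*(-20) - 5))/64 = 145*(-158 + (-60 - 5))/64 = 145*(-158 - 65)/64 = (145/64)*(-223) = -32335/64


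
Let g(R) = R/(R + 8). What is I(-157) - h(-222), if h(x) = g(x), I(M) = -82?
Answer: -8885/107 ≈ -83.037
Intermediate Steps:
g(R) = R/(8 + R)
h(x) = x/(8 + x)
I(-157) - h(-222) = -82 - (-222)/(8 - 222) = -82 - (-222)/(-214) = -82 - (-222)*(-1)/214 = -82 - 1*111/107 = -82 - 111/107 = -8885/107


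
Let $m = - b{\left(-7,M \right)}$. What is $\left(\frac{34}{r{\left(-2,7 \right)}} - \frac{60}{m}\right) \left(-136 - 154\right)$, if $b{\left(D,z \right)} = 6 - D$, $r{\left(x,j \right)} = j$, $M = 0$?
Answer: $- \frac{249980}{91} \approx -2747.0$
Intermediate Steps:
$m = -13$ ($m = - (6 - -7) = - (6 + 7) = \left(-1\right) 13 = -13$)
$\left(\frac{34}{r{\left(-2,7 \right)}} - \frac{60}{m}\right) \left(-136 - 154\right) = \left(\frac{34}{7} - \frac{60}{-13}\right) \left(-136 - 154\right) = \left(34 \cdot \frac{1}{7} - - \frac{60}{13}\right) \left(-290\right) = \left(\frac{34}{7} + \frac{60}{13}\right) \left(-290\right) = \frac{862}{91} \left(-290\right) = - \frac{249980}{91}$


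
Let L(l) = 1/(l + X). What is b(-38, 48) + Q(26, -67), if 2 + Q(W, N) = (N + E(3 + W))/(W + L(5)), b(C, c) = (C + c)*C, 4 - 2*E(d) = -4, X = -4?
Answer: -1153/3 ≈ -384.33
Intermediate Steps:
E(d) = 4 (E(d) = 2 - ½*(-4) = 2 + 2 = 4)
L(l) = 1/(-4 + l) (L(l) = 1/(l - 4) = 1/(-4 + l))
b(C, c) = C*(C + c)
Q(W, N) = -2 + (4 + N)/(1 + W) (Q(W, N) = -2 + (N + 4)/(W + 1/(-4 + 5)) = -2 + (4 + N)/(W + 1/1) = -2 + (4 + N)/(W + 1) = -2 + (4 + N)/(1 + W))
b(-38, 48) + Q(26, -67) = -38*(-38 + 48) + (2 - 67 - 2*26)/(1 + 26) = -38*10 + (2 - 67 - 52)/27 = -380 + (1/27)*(-117) = -380 - 13/3 = -1153/3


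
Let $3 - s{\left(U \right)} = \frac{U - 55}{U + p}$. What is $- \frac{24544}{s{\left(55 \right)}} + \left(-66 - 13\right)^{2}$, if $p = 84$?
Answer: $- \frac{5821}{3} \approx -1940.3$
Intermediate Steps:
$s{\left(U \right)} = 3 - \frac{-55 + U}{84 + U}$ ($s{\left(U \right)} = 3 - \frac{U - 55}{U + 84} = 3 - \frac{-55 + U}{84 + U}$)
$- \frac{24544}{s{\left(55 \right)}} + \left(-66 - 13\right)^{2} = - \frac{24544}{\frac{1}{84 + 55} \left(307 + 2 \cdot 55\right)} + \left(-66 - 13\right)^{2} = - \frac{24544}{\frac{1}{139} \left(307 + 110\right)} + \left(-79\right)^{2} = - \frac{24544}{\frac{1}{139} \cdot 417} + 6241 = - \frac{24544}{3} + 6241 = - \frac{5821}{3}$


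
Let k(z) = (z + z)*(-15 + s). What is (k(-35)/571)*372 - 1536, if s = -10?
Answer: -226056/571 ≈ -395.90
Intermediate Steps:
k(z) = -50*z (k(z) = (z + z)*(-15 - 10) = (2*z)*(-25) = -50*z)
(k(-35)/571)*372 - 1536 = (-50*(-35)/571)*372 - 1536 = (1750*(1/571))*372 - 1536 = (1750/571)*372 - 1536 = 651000/571 - 1536 = -226056/571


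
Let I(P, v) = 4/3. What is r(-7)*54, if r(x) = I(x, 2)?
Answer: 72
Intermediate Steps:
I(P, v) = 4/3 (I(P, v) = 4*(⅓) = 4/3)
r(x) = 4/3
r(-7)*54 = (4/3)*54 = 72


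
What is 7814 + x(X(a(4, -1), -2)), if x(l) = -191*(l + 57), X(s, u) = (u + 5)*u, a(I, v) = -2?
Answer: -1927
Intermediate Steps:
X(s, u) = u*(5 + u) (X(s, u) = (5 + u)*u = u*(5 + u))
x(l) = -10887 - 191*l (x(l) = -191*(57 + l) = -10887 - 191*l)
7814 + x(X(a(4, -1), -2)) = 7814 + (-10887 - (-382)*(5 - 2)) = 7814 + (-10887 - (-382)*3) = 7814 + (-10887 - 191*(-6)) = 7814 + (-10887 + 1146) = 7814 - 9741 = -1927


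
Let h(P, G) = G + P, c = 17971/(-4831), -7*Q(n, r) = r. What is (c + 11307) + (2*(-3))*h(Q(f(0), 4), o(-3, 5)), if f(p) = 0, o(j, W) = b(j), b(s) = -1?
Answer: 382561868/33817 ≈ 11313.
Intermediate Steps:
o(j, W) = -1
Q(n, r) = -r/7
c = -17971/4831 (c = 17971*(-1/4831) = -17971/4831 ≈ -3.7199)
(c + 11307) + (2*(-3))*h(Q(f(0), 4), o(-3, 5)) = (-17971/4831 + 11307) + (2*(-3))*(-1 - ⅐*4) = 54606146/4831 - 6*(-1 - 4/7) = 54606146/4831 - 6*(-11/7) = 54606146/4831 + 66/7 = 382561868/33817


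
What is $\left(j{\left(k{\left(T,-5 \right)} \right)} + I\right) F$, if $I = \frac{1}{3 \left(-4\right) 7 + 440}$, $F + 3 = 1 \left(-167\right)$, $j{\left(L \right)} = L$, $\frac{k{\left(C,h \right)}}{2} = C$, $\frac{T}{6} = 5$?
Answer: $- \frac{1815685}{178} \approx -10200.0$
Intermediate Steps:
$T = 30$ ($T = 6 \cdot 5 = 30$)
$k{\left(C,h \right)} = 2 C$
$F = -170$ ($F = -3 + 1 \left(-167\right) = -3 - 167 = -170$)
$I = \frac{1}{356}$ ($I = \frac{1}{\left(-12\right) 7 + 440} = \frac{1}{-84 + 440} = \frac{1}{356} \approx 0.002809$)
$\left(j{\left(k{\left(T,-5 \right)} \right)} + I\right) F = \left(2 \cdot 30 + \frac{1}{356}\right) \left(-170\right) = \left(60 + \frac{1}{356}\right) \left(-170\right) = \frac{21361}{356} \left(-170\right) = - \frac{1815685}{178}$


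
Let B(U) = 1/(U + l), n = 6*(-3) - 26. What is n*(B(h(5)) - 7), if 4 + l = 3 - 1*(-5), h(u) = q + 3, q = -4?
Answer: 880/3 ≈ 293.33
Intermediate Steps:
h(u) = -1 (h(u) = -4 + 3 = -1)
l = 4 (l = -4 + (3 - 1*(-5)) = -4 + (3 + 5) = -4 + 8 = 4)
n = -44 (n = -18 - 26 = -44)
B(U) = 1/(4 + U) (B(U) = 1/(U + 4) = 1/(4 + U))
n*(B(h(5)) - 7) = -44*(1/(4 - 1) - 7) = -44*(1/3 - 7) = -44*(⅓ - 7) = -44*(-20/3) = 880/3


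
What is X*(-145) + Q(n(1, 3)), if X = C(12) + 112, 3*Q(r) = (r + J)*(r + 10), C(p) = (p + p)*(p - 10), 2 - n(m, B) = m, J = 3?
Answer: -69556/3 ≈ -23185.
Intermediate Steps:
n(m, B) = 2 - m
C(p) = 2*p*(-10 + p) (C(p) = (2*p)*(-10 + p) = 2*p*(-10 + p))
Q(r) = (3 + r)*(10 + r)/3 (Q(r) = ((r + 3)*(r + 10))/3 = ((3 + r)*(10 + r))/3 = (3 + r)*(10 + r)/3)
X = 160 (X = 2*12*(-10 + 12) + 112 = 2*12*2 + 112 = 48 + 112 = 160)
X*(-145) + Q(n(1, 3)) = 160*(-145) + (10 + (2 - 1*1)**2/3 + 13*(2 - 1*1)/3) = -23200 + (10 + (2 - 1)**2/3 + 13*(2 - 1)/3) = -23200 + (10 + (1/3)*1**2 + (13/3)*1) = -23200 + (10 + (1/3)*1 + 13/3) = -23200 + (10 + 1/3 + 13/3) = -23200 + 44/3 = -69556/3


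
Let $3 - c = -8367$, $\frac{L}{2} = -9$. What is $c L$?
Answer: $-150660$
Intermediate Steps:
$L = -18$ ($L = 2 \left(-9\right) = -18$)
$c = 8370$ ($c = 3 - -8367 = 3 + 8367 = 8370$)
$c L = 8370 \left(-18\right) = -150660$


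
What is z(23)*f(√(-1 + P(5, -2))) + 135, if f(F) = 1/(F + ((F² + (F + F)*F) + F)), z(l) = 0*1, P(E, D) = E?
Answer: 135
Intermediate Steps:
z(l) = 0
f(F) = 1/(2*F + 3*F²) (f(F) = 1/(F + ((F² + (2*F)*F) + F)) = 1/(F + ((F² + 2*F²) + F)) = 1/(F + (3*F² + F)) = 1/(F + (F + 3*F²)) = 1/(2*F + 3*F²))
z(23)*f(√(-1 + P(5, -2))) + 135 = 0*(1/((√(-1 + 5))*(2 + 3*√(-1 + 5)))) + 135 = 0*(1/((√4)*(2 + 3*√4))) + 135 = 0*(1/(2*(2 + 3*2))) + 135 = 0*(1/(2*(2 + 6))) + 135 = 0*((½)/8) + 135 = 0*((½)*(⅛)) + 135 = 0*(1/16) + 135 = 0 + 135 = 135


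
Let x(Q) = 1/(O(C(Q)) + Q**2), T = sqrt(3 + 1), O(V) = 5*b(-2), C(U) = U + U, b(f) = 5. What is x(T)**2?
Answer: 1/841 ≈ 0.0011891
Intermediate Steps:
C(U) = 2*U
O(V) = 25 (O(V) = 5*5 = 25)
T = 2 (T = sqrt(4) = 2)
x(Q) = 1/(25 + Q**2)
x(T)**2 = (1/(25 + 2**2))**2 = (1/(25 + 4))**2 = (1/29)**2 = 1/841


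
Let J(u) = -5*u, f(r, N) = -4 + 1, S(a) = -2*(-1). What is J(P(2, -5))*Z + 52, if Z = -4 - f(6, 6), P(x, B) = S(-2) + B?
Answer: 37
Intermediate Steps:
S(a) = 2
P(x, B) = 2 + B
f(r, N) = -3
Z = -1 (Z = -4 - 1*(-3) = -4 + 3 = -1)
J(P(2, -5))*Z + 52 = -5*(2 - 5)*(-1) + 52 = -5*(-3)*(-1) + 52 = 15*(-1) + 52 = -15 + 52 = 37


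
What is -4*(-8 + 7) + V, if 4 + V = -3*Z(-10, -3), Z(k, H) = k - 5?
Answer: 45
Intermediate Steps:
Z(k, H) = -5 + k
V = 41 (V = -4 - 3*(-5 - 10) = -4 - 3*(-15) = -4 + 45 = 41)
-4*(-8 + 7) + V = -4*(-8 + 7) + 41 = -4*(-1) + 41 = 4 + 41 = 45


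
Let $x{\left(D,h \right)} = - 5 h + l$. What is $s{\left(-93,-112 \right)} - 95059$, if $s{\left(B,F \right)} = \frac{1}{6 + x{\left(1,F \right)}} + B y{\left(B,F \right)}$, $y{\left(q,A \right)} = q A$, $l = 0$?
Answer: $- \frac{602080801}{566} \approx -1.0637 \cdot 10^{6}$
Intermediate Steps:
$x{\left(D,h \right)} = - 5 h$ ($x{\left(D,h \right)} = - 5 h + 0 = - 5 h$)
$y{\left(q,A \right)} = A q$
$s{\left(B,F \right)} = \frac{1}{6 - 5 F} + F B^{2}$ ($s{\left(B,F \right)} = \frac{1}{6 - 5 F} + B F B = \frac{1}{6 - 5 F} + B B F = \frac{1}{6 - 5 F} + F B^{2}$)
$s{\left(-93,-112 \right)} - 95059 = \frac{1 - 5 \left(-93\right)^{2} \left(-112\right)^{2} + 6 \left(-112\right) \left(-93\right)^{2}}{6 - -560} - 95059 = \frac{1 - 43245 \cdot 12544 + 6 \left(-112\right) 8649}{6 + 560} - 95059 = \frac{1 - 542465280 - 5812128}{566} - 95059 = \frac{1}{566} \left(-548277407\right) - 95059 = - \frac{548277407}{566} - 95059 = - \frac{602080801}{566}$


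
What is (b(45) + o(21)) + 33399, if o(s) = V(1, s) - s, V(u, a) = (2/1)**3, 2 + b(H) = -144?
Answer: 33240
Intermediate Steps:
b(H) = -146 (b(H) = -2 - 144 = -146)
V(u, a) = 8 (V(u, a) = (2*1)**3 = 2**3 = 8)
o(s) = 8 - s
(b(45) + o(21)) + 33399 = (-146 + (8 - 1*21)) + 33399 = (-146 + (8 - 21)) + 33399 = (-146 - 13) + 33399 = -159 + 33399 = 33240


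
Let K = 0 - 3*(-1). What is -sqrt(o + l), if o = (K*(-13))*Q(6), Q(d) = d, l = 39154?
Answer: -2*sqrt(9730) ≈ -197.28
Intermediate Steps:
K = 3 (K = 0 + 3 = 3)
o = -234 (o = (3*(-13))*6 = -39*6 = -234)
-sqrt(o + l) = -sqrt(-234 + 39154) = -sqrt(38920) = -2*sqrt(9730)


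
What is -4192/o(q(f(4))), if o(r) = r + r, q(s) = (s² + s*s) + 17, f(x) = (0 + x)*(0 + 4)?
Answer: -2096/529 ≈ -3.9622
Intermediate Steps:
f(x) = 4*x (f(x) = x*4 = 4*x)
q(s) = 17 + 2*s² (q(s) = (s² + s²) + 17 = 2*s² + 17 = 17 + 2*s²)
o(r) = 2*r
-4192/o(q(f(4))) = -4192*1/(2*(17 + 2*(4*4)²)) = -4192*1/(2*(17 + 2*16²)) = -4192*1/(2*(17 + 2*256)) = -4192*1/(2*(17 + 512)) = -4192/(2*529) = -4192/1058 = -4192*1/1058 = -2096/529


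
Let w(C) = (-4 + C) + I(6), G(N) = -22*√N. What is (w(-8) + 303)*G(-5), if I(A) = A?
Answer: -6534*I*√5 ≈ -14610.0*I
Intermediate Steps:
w(C) = 2 + C (w(C) = (-4 + C) + 6 = 2 + C)
(w(-8) + 303)*G(-5) = ((2 - 8) + 303)*(-22*I*√5) = (-6 + 303)*(-22*I*√5) = 297*(-22*I*√5) = -6534*I*√5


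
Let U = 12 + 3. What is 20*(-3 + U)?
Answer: 240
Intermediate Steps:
U = 15
20*(-3 + U) = 20*(-3 + 15) = 20*12 = 240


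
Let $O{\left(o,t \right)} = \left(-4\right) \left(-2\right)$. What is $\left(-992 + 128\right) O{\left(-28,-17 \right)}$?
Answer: $-6912$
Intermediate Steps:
$O{\left(o,t \right)} = 8$
$\left(-992 + 128\right) O{\left(-28,-17 \right)} = \left(-992 + 128\right) 8 = \left(-864\right) 8 = -6912$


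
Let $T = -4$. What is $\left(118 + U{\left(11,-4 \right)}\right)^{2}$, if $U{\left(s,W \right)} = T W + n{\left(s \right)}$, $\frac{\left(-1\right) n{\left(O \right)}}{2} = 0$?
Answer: $17956$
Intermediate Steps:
$n{\left(O \right)} = 0$ ($n{\left(O \right)} = \left(-2\right) 0 = 0$)
$U{\left(s,W \right)} = - 4 W$ ($U{\left(s,W \right)} = - 4 W + 0 = - 4 W$)
$\left(118 + U{\left(11,-4 \right)}\right)^{2} = \left(118 - -16\right)^{2} = \left(118 + 16\right)^{2} = 134^{2} = 17956$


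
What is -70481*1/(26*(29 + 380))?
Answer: -70481/10634 ≈ -6.6279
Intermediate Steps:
-70481*1/(26*(29 + 380)) = -70481/(26*409) = -70481/10634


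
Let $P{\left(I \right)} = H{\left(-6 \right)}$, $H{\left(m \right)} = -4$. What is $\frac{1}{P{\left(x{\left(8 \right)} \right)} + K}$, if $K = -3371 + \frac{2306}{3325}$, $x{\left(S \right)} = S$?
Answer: $- \frac{3325}{11219569} \approx -0.00029636$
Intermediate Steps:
$P{\left(I \right)} = -4$
$K = - \frac{11206269}{3325}$ ($K = -3371 + 2306 \cdot \frac{1}{3325} = -3371 + \frac{2306}{3325} = - \frac{11206269}{3325} \approx -3370.3$)
$\frac{1}{P{\left(x{\left(8 \right)} \right)} + K} = \frac{1}{-4 - \frac{11206269}{3325}} = \frac{1}{- \frac{11219569}{3325}} = - \frac{3325}{11219569}$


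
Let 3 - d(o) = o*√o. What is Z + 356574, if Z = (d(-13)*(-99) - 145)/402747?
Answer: 8447594608/23691 - 429*I*√13/134249 ≈ 3.5657e+5 - 0.011522*I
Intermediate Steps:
d(o) = 3 - o^(3/2) (d(o) = 3 - o*√o = 3 - o^(3/2))
Z = -26/23691 - 429*I*√13/134249 (Z = ((3 - (-13)^(3/2))*(-99) - 145)/402747 = ((3 - (-13)*I*√13)*(-99) - 145)*(1/402747) = ((3 + 13*I*√13)*(-99) - 145)*(1/402747) = ((-297 - 1287*I*√13) - 145)*(1/402747) = (-442 - 1287*I*√13)*(1/402747) = -26/23691 - 429*I*√13/134249 ≈ -0.0010975 - 0.011522*I)
Z + 356574 = (-26/23691 - 429*I*√13/134249) + 356574 = 8447594608/23691 - 429*I*√13/134249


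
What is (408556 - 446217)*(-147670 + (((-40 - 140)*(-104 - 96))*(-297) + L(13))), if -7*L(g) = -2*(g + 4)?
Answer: 2857628402616/7 ≈ 4.0823e+11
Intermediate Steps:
L(g) = 8/7 + 2*g/7 (L(g) = -(-2)*(g + 4)/7 = -(-2)*(4 + g)/7 = -(-8 - 2*g)/7 = 8/7 + 2*g/7)
(408556 - 446217)*(-147670 + (((-40 - 140)*(-104 - 96))*(-297) + L(13))) = (408556 - 446217)*(-147670 + (((-40 - 140)*(-104 - 96))*(-297) + (8/7 + (2/7)*13))) = -37661*(-147670 + (-180*(-200)*(-297) + (8/7 + 26/7))) = -37661*(-147670 + (36000*(-297) + 34/7)) = -37661*(-147670 + (-10692000 + 34/7)) = -37661*(-147670 - 74843966/7) = -37661*(-75877656/7) = 2857628402616/7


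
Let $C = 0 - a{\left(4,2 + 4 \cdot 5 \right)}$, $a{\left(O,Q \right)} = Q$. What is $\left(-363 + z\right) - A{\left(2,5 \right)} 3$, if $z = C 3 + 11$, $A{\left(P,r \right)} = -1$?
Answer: $-1254$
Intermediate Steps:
$C = -22$ ($C = 0 - \left(2 + 4 \cdot 5\right) = 0 - \left(2 + 20\right) = 0 - 22 = -22$)
$z = -55$ ($z = \left(-22\right) 3 + 11 = -66 + 11 = -55$)
$\left(-363 + z\right) - A{\left(2,5 \right)} 3 = \left(-363 - 55\right) \left(-1\right) \left(-1\right) 3 = - 418 \cdot 1 \cdot 3 = \left(-418\right) 3 = -1254$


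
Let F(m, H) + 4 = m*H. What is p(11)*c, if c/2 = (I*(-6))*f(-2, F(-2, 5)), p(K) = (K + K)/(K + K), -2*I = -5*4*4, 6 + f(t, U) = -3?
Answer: 4320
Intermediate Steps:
F(m, H) = -4 + H*m (F(m, H) = -4 + m*H = -4 + H*m)
f(t, U) = -9 (f(t, U) = -6 - 3 = -9)
I = 40 (I = -(-5*4)*4/2 = -(-10)*4 = -½*(-80) = 40)
p(K) = 1 (p(K) = (2*K)/((2*K)) = (2*K)*(1/(2*K)) = 1)
c = 4320 (c = 2*((40*(-6))*(-9)) = 2*(-240*(-9)) = 2*2160 = 4320)
p(11)*c = 1*4320 = 4320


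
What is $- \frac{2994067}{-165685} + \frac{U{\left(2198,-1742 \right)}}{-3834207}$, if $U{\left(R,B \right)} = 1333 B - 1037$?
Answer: $\frac{912675329548}{48866968215} \approx 18.677$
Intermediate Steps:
$U{\left(R,B \right)} = -1037 + 1333 B$
$- \frac{2994067}{-165685} + \frac{U{\left(2198,-1742 \right)}}{-3834207} = - \frac{2994067}{-165685} + \frac{-1037 + 1333 \left(-1742\right)}{-3834207} = \left(-2994067\right) \left(- \frac{1}{165685}\right) + \left(-1037 - 2322086\right) \left(- \frac{1}{3834207}\right) = \frac{2994067}{165685} - - \frac{2323123}{3834207} = \frac{2994067}{165685} + \frac{2323123}{3834207} = \frac{912675329548}{48866968215}$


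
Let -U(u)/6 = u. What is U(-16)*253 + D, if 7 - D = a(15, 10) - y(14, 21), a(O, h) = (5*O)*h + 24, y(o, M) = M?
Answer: 23542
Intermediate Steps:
U(u) = -6*u
a(O, h) = 24 + 5*O*h (a(O, h) = 5*O*h + 24 = 24 + 5*O*h)
D = -746 (D = 7 - ((24 + 5*15*10) - 1*21) = 7 - ((24 + 750) - 21) = 7 - (774 - 21) = 7 - 1*753 = 7 - 753 = -746)
U(-16)*253 + D = -6*(-16)*253 - 746 = 96*253 - 746 = 24288 - 746 = 23542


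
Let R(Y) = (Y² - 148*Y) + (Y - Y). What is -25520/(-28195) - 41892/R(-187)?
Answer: 83511092/353255155 ≈ 0.23640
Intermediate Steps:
R(Y) = Y² - 148*Y (R(Y) = (Y² - 148*Y) + 0 = Y² - 148*Y)
-25520/(-28195) - 41892/R(-187) = -25520/(-28195) - 41892*(-1/(187*(-148 - 187))) = -25520*(-1/28195) - 41892/((-187*(-335))) = 5104/5639 - 41892/62645 = 83511092/353255155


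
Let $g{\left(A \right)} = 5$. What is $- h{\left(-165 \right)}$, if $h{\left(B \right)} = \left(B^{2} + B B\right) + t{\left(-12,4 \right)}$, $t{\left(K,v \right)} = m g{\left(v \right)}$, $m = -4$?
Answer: $-54430$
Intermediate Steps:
$t{\left(K,v \right)} = -20$ ($t{\left(K,v \right)} = \left(-4\right) 5 = -20$)
$h{\left(B \right)} = -20 + 2 B^{2}$ ($h{\left(B \right)} = \left(B^{2} + B B\right) - 20 = \left(B^{2} + B^{2}\right) - 20 = 2 B^{2} - 20 = -20 + 2 B^{2}$)
$- h{\left(-165 \right)} = - (-20 + 2 \left(-165\right)^{2}) = - (-20 + 2 \cdot 27225) = - (-20 + 54450) = \left(-1\right) 54430 = -54430$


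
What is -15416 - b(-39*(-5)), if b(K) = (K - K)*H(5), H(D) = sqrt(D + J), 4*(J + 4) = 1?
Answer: -15416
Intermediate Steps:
J = -15/4 (J = -4 + (1/4)*1 = -4 + 1/4 = -15/4 ≈ -3.7500)
H(D) = sqrt(-15/4 + D) (H(D) = sqrt(D - 15/4) = sqrt(-15/4 + D))
b(K) = 0 (b(K) = (K - K)*(sqrt(-15 + 4*5)/2) = 0*(sqrt(-15 + 20)/2) = 0*(sqrt(5)/2) = 0)
-15416 - b(-39*(-5)) = -15416 - 1*0 = -15416 + 0 = -15416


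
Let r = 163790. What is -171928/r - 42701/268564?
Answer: -26583834091/21994048780 ≈ -1.2087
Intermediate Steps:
-171928/r - 42701/268564 = -171928/163790 - 42701/268564 = -171928*1/163790 - 42701*1/268564 = -85964/81895 - 42701/268564 = -26583834091/21994048780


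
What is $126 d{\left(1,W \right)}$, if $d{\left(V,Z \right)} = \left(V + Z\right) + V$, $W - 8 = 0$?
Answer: $1260$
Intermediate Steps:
$W = 8$ ($W = 8 + 0 = 8$)
$d{\left(V,Z \right)} = Z + 2 V$
$126 d{\left(1,W \right)} = 126 \left(8 + 2 \cdot 1\right) = 126 \left(8 + 2\right) = 126 \cdot 10 = 1260$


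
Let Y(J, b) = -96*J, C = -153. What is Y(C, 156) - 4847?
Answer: 9841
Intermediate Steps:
Y(C, 156) - 4847 = -96*(-153) - 4847 = 14688 - 4847 = 9841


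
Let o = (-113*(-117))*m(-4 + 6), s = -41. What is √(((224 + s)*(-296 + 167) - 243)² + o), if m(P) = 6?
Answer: 3*√63211314 ≈ 23852.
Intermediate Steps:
o = 79326 (o = -113*(-117)*6 = 13221*6 = 79326)
√(((224 + s)*(-296 + 167) - 243)² + o) = √(((224 - 41)*(-296 + 167) - 243)² + 79326) = √((183*(-129) - 243)² + 79326) = √((-23607 - 243)² + 79326) = √((-23850)² + 79326) = √(568822500 + 79326) = √568901826 = 3*√63211314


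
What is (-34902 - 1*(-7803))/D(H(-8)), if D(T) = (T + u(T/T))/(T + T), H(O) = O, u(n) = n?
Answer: -433584/7 ≈ -61941.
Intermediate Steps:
D(T) = (1 + T)/(2*T) (D(T) = (T + T/T)/(T + T) = (T + 1)/((2*T)) = (1 + T)*(1/(2*T)) = (1 + T)/(2*T))
(-34902 - 1*(-7803))/D(H(-8)) = (-34902 - 1*(-7803))/(((1/2)*(1 - 8)/(-8))) = (-34902 + 7803)/(((1/2)*(-1/8)*(-7))) = -27099/7/16 = -27099*16/7 = -433584/7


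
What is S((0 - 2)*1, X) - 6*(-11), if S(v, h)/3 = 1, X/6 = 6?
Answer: 69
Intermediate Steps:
X = 36 (X = 6*6 = 36)
S(v, h) = 3 (S(v, h) = 3*1 = 3)
S((0 - 2)*1, X) - 6*(-11) = 3 - 6*(-11) = 3 + 66 = 69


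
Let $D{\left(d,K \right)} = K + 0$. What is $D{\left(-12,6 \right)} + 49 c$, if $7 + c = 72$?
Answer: $3191$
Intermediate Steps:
$D{\left(d,K \right)} = K$
$c = 65$ ($c = -7 + 72 = 65$)
$D{\left(-12,6 \right)} + 49 c = 6 + 49 \cdot 65 = 6 + 3185 = 3191$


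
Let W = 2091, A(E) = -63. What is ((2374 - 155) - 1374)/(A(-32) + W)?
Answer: 5/12 ≈ 0.41667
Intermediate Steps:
((2374 - 155) - 1374)/(A(-32) + W) = ((2374 - 155) - 1374)/(-63 + 2091) = (2219 - 1374)/2028 = 845*(1/2028) = 5/12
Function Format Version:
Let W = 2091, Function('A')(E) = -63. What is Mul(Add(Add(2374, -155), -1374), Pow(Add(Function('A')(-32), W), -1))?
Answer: Rational(5, 12) ≈ 0.41667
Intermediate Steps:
Mul(Add(Add(2374, -155), -1374), Pow(Add(Function('A')(-32), W), -1)) = Mul(Add(Add(2374, -155), -1374), Pow(Add(-63, 2091), -1)) = Mul(Add(2219, -1374), Pow(2028, -1)) = Mul(845, Rational(1, 2028)) = Rational(5, 12)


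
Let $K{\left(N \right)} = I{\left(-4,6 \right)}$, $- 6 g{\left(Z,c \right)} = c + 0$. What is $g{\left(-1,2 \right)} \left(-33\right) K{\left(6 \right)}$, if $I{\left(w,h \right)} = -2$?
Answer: $-22$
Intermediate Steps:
$g{\left(Z,c \right)} = - \frac{c}{6}$ ($g{\left(Z,c \right)} = - \frac{c + 0}{6} = - \frac{c}{6}$)
$K{\left(N \right)} = -2$
$g{\left(-1,2 \right)} \left(-33\right) K{\left(6 \right)} = \left(- \frac{1}{6}\right) 2 \left(-33\right) \left(-2\right) = \left(- \frac{1}{3}\right) \left(-33\right) \left(-2\right) = 11 \left(-2\right) = -22$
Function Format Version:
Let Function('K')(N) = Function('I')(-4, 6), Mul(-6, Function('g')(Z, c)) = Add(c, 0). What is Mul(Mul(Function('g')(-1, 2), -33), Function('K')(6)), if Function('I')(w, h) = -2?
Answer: -22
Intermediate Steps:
Function('g')(Z, c) = Mul(Rational(-1, 6), c) (Function('g')(Z, c) = Mul(Rational(-1, 6), Add(c, 0)) = Mul(Rational(-1, 6), c))
Function('K')(N) = -2
Mul(Mul(Function('g')(-1, 2), -33), Function('K')(6)) = Mul(Mul(Mul(Rational(-1, 6), 2), -33), -2) = Mul(Mul(Rational(-1, 3), -33), -2) = Mul(11, -2) = -22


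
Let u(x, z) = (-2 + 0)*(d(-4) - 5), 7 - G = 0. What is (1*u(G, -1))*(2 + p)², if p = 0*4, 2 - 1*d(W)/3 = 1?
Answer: 16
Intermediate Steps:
G = 7 (G = 7 - 1*0 = 7 + 0 = 7)
d(W) = 3 (d(W) = 6 - 3*1 = 6 - 3 = 3)
p = 0
u(x, z) = 4 (u(x, z) = (-2 + 0)*(3 - 5) = -2*(-2) = 4)
(1*u(G, -1))*(2 + p)² = (1*4)*(2 + 0)² = 4*2² = 4*4 = 16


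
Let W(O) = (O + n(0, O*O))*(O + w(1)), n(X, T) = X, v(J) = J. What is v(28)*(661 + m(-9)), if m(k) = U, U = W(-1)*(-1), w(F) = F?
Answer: 18508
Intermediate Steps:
W(O) = O*(1 + O) (W(O) = (O + 0)*(O + 1) = O*(1 + O))
U = 0 (U = -(1 - 1)*(-1) = -1*0*(-1) = 0*(-1) = 0)
m(k) = 0
v(28)*(661 + m(-9)) = 28*(661 + 0) = 28*661 = 18508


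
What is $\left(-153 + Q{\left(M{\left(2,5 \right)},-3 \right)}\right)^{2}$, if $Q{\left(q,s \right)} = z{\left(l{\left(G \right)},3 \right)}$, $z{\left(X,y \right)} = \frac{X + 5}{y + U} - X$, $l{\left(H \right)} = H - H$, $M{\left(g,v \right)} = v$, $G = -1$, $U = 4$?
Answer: $\frac{1136356}{49} \approx 23191.0$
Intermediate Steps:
$l{\left(H \right)} = 0$
$z{\left(X,y \right)} = - X + \frac{5 + X}{4 + y}$ ($z{\left(X,y \right)} = \frac{X + 5}{y + 4} - X = \frac{5 + X}{4 + y} - X = - X + \frac{5 + X}{4 + y}$)
$Q{\left(q,s \right)} = \frac{5}{7}$ ($Q{\left(q,s \right)} = \frac{5 - 0 - 0 \cdot 3}{4 + 3} = \frac{5 + 0 + 0}{7} = \frac{1}{7} \cdot 5 = \frac{5}{7}$)
$\left(-153 + Q{\left(M{\left(2,5 \right)},-3 \right)}\right)^{2} = \left(-153 + \frac{5}{7}\right)^{2} = \left(- \frac{1066}{7}\right)^{2} = \frac{1136356}{49}$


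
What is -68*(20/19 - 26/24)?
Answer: 119/57 ≈ 2.0877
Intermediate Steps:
-68*(20/19 - 26/24) = -68*(20*(1/19) - 26*1/24) = -68*(20/19 - 13/12) = -68*(-7/228) = 119/57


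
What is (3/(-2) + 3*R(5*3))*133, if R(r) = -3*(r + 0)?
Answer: -36309/2 ≈ -18155.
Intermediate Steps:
R(r) = -3*r
(3/(-2) + 3*R(5*3))*133 = (3/(-2) + 3*(-15*3))*133 = (3*(-1/2) + 3*(-3*15))*133 = (-3/2 + 3*(-45))*133 = (-3/2 - 135)*133 = -273/2*133 = -36309/2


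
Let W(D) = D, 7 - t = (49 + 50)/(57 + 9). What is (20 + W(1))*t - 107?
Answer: 17/2 ≈ 8.5000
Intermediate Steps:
t = 11/2 (t = 7 - (49 + 50)/(57 + 9) = 7 - 99/66 = 7 - 1*3/2 = 7 - 3/2 = 11/2 ≈ 5.5000)
(20 + W(1))*t - 107 = (20 + 1)*(11/2) - 107 = 21*(11/2) - 107 = 231/2 - 107 = 17/2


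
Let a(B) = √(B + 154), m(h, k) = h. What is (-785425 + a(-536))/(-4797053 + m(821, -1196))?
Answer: 785425/4796232 - I*√382/4796232 ≈ 0.16376 - 4.075e-6*I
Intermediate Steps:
a(B) = √(154 + B)
(-785425 + a(-536))/(-4797053 + m(821, -1196)) = (-785425 + √(154 - 536))/(-4797053 + 821) = (-785425 + √(-382))/(-4796232) = (-785425 + I*√382)*(-1/4796232) = 785425/4796232 - I*√382/4796232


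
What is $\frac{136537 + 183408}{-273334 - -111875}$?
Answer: $- \frac{319945}{161459} \approx -1.9816$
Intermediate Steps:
$\frac{136537 + 183408}{-273334 - -111875} = \frac{319945}{-273334 + \left(-11782 + 123657\right)} = \frac{319945}{-273334 + 111875} = \frac{319945}{-161459} = 319945 \left(- \frac{1}{161459}\right) = - \frac{319945}{161459}$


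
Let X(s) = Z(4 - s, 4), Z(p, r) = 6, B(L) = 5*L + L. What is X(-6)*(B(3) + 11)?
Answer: 174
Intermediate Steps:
B(L) = 6*L
X(s) = 6
X(-6)*(B(3) + 11) = 6*(6*3 + 11) = 6*(18 + 11) = 6*29 = 174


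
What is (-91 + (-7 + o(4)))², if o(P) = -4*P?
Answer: 12996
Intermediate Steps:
(-91 + (-7 + o(4)))² = (-91 + (-7 - 4*4))² = (-91 + (-7 - 16))² = (-91 - 23)² = (-114)² = 12996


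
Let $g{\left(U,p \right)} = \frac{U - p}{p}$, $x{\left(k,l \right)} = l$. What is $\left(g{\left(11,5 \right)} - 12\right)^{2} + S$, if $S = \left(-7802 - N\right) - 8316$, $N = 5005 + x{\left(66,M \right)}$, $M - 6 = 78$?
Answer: $- \frac{527259}{25} \approx -21090.0$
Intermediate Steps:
$M = 84$ ($M = 6 + 78 = 84$)
$N = 5089$ ($N = 5005 + 84 = 5089$)
$g{\left(U,p \right)} = \frac{U - p}{p}$
$S = -21207$ ($S = \left(-7802 - 5089\right) - 8316 = -12891 - 8316 = -21207$)
$\left(g{\left(11,5 \right)} - 12\right)^{2} + S = \left(\frac{11 - 5}{5} - 12\right)^{2} - 21207 = \left(\frac{1}{5} \cdot 6 - 12\right)^{2} - 21207 = \left(\frac{6}{5} - 12\right)^{2} - 21207 = \left(- \frac{54}{5}\right)^{2} - 21207 = \frac{2916}{25} - 21207 = - \frac{527259}{25}$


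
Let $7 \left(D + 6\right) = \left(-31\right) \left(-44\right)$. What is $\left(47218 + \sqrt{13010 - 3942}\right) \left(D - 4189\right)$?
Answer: $- \frac{1322151218}{7} - \frac{56002 \sqrt{2267}}{7} \approx -1.8926 \cdot 10^{8}$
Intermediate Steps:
$D = \frac{1322}{7}$ ($D = -6 + \frac{\left(-31\right) \left(-44\right)}{7} = -6 + \frac{1}{7} \cdot 1364 = -6 + \frac{1364}{7} = \frac{1322}{7} \approx 188.86$)
$\left(47218 + \sqrt{13010 - 3942}\right) \left(D - 4189\right) = \left(47218 + \sqrt{13010 - 3942}\right) \left(\frac{1322}{7} - 4189\right) = \left(47218 + \sqrt{9068}\right) \left(- \frac{28001}{7}\right) = \left(47218 + 2 \sqrt{2267}\right) \left(- \frac{28001}{7}\right) = - \frac{1322151218}{7} - \frac{56002 \sqrt{2267}}{7}$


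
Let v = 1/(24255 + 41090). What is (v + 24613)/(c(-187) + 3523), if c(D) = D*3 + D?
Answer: 536112162/60444125 ≈ 8.8696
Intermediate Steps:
c(D) = 4*D (c(D) = 3*D + D = 4*D)
v = 1/65345 ≈ 1.5303e-5
(v + 24613)/(c(-187) + 3523) = (1/65345 + 24613)/(4*(-187) + 3523) = 1608336486/(65345*(-748 + 3523)) = (1608336486/65345)/2775 = (1608336486/65345)*(1/2775) = 536112162/60444125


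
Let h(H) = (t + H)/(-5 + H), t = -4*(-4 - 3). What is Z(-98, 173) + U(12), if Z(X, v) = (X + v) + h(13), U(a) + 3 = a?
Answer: 713/8 ≈ 89.125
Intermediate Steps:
t = 28 (t = -4*(-7) = 28)
h(H) = (28 + H)/(-5 + H)
U(a) = -3 + a
Z(X, v) = 41/8 + X + v (Z(X, v) = (X + v) + (28 + 13)/(-5 + 13) = (X + v) + 41/8 = 41/8 + X + v)
Z(-98, 173) + U(12) = (41/8 - 98 + 173) + (-3 + 12) = 641/8 + 9 = 713/8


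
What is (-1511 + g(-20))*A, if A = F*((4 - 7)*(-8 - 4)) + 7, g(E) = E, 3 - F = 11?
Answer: 430211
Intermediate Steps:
F = -8 (F = 3 - 1*11 = 3 - 11 = -8)
A = -281 (A = -8*(4 - 7)*(-8 - 4) + 7 = -(-24)*(-12) + 7 = -8*36 + 7 = -288 + 7 = -281)
(-1511 + g(-20))*A = (-1511 - 20)*(-281) = -1531*(-281) = 430211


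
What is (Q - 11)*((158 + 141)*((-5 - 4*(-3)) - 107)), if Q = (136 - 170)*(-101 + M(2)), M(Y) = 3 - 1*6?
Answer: -105397500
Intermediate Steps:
M(Y) = -3 (M(Y) = 3 - 6 = -3)
Q = 3536 (Q = (136 - 170)*(-101 - 3) = -34*(-104) = 3536)
(Q - 11)*((158 + 141)*((-5 - 4*(-3)) - 107)) = (3536 - 11)*((158 + 141)*((-5 - 4*(-3)) - 107)) = 3525*(299*((-5 + 12) - 107)) = 3525*(299*(7 - 107)) = 3525*(299*(-100)) = 3525*(-29900) = -105397500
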